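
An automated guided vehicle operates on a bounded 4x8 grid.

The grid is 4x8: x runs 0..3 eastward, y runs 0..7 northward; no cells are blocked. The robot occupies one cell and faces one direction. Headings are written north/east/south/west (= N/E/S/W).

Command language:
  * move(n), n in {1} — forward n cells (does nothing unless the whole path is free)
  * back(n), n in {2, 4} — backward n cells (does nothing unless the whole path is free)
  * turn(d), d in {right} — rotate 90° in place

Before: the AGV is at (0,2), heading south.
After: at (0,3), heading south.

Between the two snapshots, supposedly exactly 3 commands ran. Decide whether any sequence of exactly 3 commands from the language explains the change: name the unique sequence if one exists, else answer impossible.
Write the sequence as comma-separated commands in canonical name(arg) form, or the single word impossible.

back(2), back(4), move(1)

key: back(4) would leave the grid, so it does nothing
start: at (0,2), heading south
t=1 back(2) ⇒ at (0,4), heading south
t=2 back(4) ⇒ at (0,4), heading south
t=3 move(1) ⇒ at (0,3), heading south
no other 3-command option fits: unique.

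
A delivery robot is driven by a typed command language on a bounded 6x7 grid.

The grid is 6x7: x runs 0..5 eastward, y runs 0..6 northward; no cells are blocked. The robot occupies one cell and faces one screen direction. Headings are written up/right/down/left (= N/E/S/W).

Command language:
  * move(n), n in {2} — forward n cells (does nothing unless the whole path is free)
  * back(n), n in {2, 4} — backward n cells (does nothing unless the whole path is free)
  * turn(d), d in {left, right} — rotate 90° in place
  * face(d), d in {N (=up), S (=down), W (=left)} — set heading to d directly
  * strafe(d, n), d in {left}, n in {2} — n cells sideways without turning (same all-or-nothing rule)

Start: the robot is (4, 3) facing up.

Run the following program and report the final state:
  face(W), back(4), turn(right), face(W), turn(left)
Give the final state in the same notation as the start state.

(4, 3) facing down

from: (4, 3) facing up
1. face(W) → (4, 3) facing left
2. back(4) → (4, 3) facing left
3. turn(right) → (4, 3) facing up
4. face(W) → (4, 3) facing left
5. turn(left) → (4, 3) facing down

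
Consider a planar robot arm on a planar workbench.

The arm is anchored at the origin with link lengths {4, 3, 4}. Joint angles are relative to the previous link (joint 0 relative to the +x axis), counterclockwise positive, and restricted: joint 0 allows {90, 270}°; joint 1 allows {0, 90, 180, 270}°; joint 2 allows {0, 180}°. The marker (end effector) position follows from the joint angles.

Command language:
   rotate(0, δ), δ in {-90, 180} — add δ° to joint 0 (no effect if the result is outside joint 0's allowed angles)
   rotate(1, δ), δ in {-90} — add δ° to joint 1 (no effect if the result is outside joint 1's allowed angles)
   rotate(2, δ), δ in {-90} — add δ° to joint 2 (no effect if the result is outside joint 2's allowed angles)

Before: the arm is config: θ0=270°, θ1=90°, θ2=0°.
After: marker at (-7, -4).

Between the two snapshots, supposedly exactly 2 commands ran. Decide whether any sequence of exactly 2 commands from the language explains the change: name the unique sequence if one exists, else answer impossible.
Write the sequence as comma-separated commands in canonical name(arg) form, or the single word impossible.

from: config: θ0=270°, θ1=90°, θ2=0°
[1] after rotate(1, -90): config: θ0=270°, θ1=0°, θ2=0°
[2] after rotate(1, -90): config: θ0=270°, θ1=270°, θ2=0°
all 16 alternatives checked — unique.

rotate(1, -90), rotate(1, -90)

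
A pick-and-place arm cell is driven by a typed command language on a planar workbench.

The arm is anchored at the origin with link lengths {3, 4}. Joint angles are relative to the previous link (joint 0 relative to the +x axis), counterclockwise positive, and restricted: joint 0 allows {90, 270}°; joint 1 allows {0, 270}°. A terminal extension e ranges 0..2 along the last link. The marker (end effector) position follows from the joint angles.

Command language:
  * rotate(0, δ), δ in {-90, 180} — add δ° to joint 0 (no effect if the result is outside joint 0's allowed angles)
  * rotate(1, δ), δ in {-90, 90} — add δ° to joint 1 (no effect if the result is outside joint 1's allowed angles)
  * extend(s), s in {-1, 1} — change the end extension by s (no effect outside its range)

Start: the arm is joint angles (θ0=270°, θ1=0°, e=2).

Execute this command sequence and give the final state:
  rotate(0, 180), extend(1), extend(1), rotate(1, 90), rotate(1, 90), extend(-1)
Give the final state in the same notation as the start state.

joint angles (θ0=90°, θ1=0°, e=1)

start: joint angles (θ0=270°, θ1=0°, e=2)
step 1 (rotate(0, 180)): joint angles (θ0=90°, θ1=0°, e=2)
step 2 (extend(1)): joint angles (θ0=90°, θ1=0°, e=2)
step 3 (extend(1)): joint angles (θ0=90°, θ1=0°, e=2)
step 4 (rotate(1, 90)): joint angles (θ0=90°, θ1=0°, e=2)
step 5 (rotate(1, 90)): joint angles (θ0=90°, θ1=0°, e=2)
step 6 (extend(-1)): joint angles (θ0=90°, θ1=0°, e=1)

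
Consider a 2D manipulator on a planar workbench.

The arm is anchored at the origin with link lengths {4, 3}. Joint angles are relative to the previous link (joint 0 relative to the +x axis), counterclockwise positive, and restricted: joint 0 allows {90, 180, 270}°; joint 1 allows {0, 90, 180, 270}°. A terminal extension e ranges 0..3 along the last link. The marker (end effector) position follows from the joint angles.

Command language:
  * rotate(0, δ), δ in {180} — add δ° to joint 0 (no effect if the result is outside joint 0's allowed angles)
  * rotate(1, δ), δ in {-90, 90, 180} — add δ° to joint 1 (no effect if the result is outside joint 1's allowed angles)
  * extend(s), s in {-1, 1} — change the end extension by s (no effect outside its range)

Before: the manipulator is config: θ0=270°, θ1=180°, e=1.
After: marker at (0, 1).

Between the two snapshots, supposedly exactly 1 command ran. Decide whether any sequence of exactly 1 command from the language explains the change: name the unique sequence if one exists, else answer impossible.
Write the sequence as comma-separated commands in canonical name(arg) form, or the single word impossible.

extend(1)

from: config: θ0=270°, θ1=180°, e=1
step 1 (extend(1)): config: θ0=270°, θ1=180°, e=2
no rival 1-sequence matches.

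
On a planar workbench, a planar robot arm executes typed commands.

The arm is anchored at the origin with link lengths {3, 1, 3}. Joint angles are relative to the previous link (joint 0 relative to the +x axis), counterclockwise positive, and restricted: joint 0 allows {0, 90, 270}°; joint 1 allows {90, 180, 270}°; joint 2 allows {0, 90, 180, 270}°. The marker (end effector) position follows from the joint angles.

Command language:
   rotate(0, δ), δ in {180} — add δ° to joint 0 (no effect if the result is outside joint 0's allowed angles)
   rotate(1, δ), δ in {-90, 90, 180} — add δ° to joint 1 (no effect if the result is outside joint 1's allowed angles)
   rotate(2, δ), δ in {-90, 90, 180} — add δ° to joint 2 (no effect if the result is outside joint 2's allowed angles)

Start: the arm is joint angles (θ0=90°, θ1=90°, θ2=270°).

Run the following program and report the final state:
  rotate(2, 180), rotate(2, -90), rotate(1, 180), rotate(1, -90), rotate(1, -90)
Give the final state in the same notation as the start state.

joint angles (θ0=90°, θ1=90°, θ2=0°)

begin: joint angles (θ0=90°, θ1=90°, θ2=270°)
1. rotate(2, 180) → joint angles (θ0=90°, θ1=90°, θ2=90°)
2. rotate(2, -90) → joint angles (θ0=90°, θ1=90°, θ2=0°)
3. rotate(1, 180) → joint angles (θ0=90°, θ1=270°, θ2=0°)
4. rotate(1, -90) → joint angles (θ0=90°, θ1=180°, θ2=0°)
5. rotate(1, -90) → joint angles (θ0=90°, θ1=90°, θ2=0°)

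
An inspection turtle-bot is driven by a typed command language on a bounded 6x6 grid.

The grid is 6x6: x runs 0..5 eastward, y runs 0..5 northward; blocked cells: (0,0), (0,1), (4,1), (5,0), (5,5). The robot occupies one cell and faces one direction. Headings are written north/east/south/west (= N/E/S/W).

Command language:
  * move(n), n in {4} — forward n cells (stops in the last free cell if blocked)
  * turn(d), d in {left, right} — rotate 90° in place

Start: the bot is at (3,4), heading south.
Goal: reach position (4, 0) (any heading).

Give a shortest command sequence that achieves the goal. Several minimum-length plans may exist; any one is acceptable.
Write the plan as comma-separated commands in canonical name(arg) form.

begin: at (3,4), heading south
step 1 (move(4)): at (3,0), heading south
step 2 (turn(left)): at (3,0), heading east
step 3 (move(4)): at (4,0), heading east
no 2-step plan works, so 3 is optimal.

move(4), turn(left), move(4)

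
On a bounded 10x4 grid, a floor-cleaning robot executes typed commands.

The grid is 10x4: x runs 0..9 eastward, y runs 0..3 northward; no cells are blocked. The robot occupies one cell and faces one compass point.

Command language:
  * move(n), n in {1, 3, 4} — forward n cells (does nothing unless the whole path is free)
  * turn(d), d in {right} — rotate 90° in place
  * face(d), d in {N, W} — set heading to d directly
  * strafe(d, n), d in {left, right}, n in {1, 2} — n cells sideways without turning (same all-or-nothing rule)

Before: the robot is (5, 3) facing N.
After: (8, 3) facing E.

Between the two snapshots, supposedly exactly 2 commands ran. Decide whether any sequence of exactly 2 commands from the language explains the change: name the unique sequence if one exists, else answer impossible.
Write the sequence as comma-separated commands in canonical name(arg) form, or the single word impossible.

key: order matters: swapping turn(right) and move(3) lands elsewhere
t0: (5, 3) facing N
[1] after turn(right): (5, 3) facing E
[2] after move(3): (8, 3) facing E
uniquely the one of 100 2-step routes that fits.

turn(right), move(3)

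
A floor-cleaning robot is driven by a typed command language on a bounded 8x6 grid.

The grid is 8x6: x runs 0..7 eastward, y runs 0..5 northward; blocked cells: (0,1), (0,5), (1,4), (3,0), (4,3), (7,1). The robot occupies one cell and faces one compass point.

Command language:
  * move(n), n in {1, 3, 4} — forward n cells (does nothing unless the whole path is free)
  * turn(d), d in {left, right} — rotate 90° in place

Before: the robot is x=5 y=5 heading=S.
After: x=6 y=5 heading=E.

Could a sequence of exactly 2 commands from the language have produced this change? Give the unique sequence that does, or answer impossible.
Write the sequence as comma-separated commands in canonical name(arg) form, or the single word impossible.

turn(left), move(1)

key: order matters: swapping turn(left) and move(1) lands elsewhere
begin: x=5 y=5 heading=S
1. turn(left) → x=5 y=5 heading=E
2. move(1) → x=6 y=5 heading=E
all 25 alternatives checked — unique.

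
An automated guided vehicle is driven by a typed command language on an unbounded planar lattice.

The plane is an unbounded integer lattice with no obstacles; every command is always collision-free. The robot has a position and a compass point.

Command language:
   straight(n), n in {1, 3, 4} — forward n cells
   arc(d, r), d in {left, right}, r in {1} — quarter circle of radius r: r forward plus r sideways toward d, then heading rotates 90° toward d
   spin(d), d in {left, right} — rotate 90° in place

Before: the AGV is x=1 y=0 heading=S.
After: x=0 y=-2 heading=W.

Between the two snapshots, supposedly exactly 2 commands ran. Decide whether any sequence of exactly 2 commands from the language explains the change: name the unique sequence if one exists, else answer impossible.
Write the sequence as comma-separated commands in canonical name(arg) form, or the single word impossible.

straight(1), arc(right, 1)

key: running arc(right, 1) before straight(1) would end elsewhere — order is forced
start: x=1 y=0 heading=S
1. straight(1) → x=1 y=-1 heading=S
2. arc(right, 1) → x=0 y=-2 heading=W
no other 2-command option fits: unique.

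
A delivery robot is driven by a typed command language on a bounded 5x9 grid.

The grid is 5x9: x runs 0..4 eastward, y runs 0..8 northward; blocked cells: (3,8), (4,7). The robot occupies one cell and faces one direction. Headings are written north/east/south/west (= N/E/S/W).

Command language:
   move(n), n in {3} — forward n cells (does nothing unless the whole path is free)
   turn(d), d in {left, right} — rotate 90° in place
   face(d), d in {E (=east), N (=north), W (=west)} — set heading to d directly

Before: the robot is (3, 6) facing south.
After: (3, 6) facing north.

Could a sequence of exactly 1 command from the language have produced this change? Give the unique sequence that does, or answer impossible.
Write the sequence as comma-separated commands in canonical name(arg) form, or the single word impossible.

face(N)

key: parked at (3,6) the whole time — nothing moves the robot
from: (3, 6) facing south
t=1 face(N) ⇒ (3, 6) facing north
no rival 1-sequence matches.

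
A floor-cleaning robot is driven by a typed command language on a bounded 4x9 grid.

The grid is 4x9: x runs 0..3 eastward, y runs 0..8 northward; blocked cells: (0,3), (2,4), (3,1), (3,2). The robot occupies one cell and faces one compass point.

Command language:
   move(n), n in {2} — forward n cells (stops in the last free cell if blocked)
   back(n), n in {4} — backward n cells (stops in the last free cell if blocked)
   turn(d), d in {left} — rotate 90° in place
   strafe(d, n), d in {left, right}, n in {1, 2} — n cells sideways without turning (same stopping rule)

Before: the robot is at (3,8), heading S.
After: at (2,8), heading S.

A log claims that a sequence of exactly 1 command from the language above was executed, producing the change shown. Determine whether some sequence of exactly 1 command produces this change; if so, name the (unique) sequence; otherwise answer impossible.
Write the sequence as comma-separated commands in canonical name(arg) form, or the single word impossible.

key: heading stays S — the single command does not turn
begin: at (3,8), heading S
step 1 (strafe(right, 1)): at (2,8), heading S
uniquely the one of 7 1-step routes that fits.

strafe(right, 1)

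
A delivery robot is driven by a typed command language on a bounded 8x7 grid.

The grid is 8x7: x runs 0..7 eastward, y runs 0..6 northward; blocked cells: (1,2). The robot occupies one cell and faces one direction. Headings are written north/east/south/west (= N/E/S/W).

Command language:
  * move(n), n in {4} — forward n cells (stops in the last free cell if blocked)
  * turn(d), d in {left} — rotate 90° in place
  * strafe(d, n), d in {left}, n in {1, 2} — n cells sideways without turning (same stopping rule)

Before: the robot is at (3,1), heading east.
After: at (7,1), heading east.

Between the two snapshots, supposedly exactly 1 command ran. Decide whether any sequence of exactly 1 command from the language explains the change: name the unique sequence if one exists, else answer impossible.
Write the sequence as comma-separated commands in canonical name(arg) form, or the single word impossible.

move(4)

key: still facing E — the one step turns nothing
initial: at (3,1), heading east
[1] after move(4): at (7,1), heading east
no other 1-command option fits: unique.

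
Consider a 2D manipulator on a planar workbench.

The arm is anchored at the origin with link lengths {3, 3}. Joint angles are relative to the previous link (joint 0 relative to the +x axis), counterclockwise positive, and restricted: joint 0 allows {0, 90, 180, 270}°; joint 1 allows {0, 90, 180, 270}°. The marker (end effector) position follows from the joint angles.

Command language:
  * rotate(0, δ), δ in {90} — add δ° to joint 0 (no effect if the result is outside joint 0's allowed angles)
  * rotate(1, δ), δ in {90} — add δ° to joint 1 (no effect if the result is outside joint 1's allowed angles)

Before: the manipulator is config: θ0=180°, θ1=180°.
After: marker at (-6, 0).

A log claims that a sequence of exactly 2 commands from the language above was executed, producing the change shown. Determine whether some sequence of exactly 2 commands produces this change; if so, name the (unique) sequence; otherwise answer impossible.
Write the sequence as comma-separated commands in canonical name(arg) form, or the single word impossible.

from: config: θ0=180°, θ1=180°
[1] after rotate(1, 90): config: θ0=180°, θ1=270°
[2] after rotate(1, 90): config: θ0=180°, θ1=0°
all 4 alternatives checked — unique.

rotate(1, 90), rotate(1, 90)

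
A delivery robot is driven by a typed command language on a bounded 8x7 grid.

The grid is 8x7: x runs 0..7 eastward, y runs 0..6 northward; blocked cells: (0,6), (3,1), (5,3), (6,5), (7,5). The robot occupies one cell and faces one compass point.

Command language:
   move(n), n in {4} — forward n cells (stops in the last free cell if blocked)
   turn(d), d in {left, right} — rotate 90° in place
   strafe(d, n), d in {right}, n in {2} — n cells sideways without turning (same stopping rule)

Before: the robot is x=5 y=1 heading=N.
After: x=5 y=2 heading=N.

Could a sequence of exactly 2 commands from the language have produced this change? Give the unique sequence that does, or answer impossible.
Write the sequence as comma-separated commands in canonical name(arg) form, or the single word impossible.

move(4), move(4)

key: the first move(4) is stopped early by the blocked cell at (5,3)
t0: x=5 y=1 heading=N
[1] after move(4): x=5 y=2 heading=N
[2] after move(4): x=5 y=2 heading=N
no rival 2-sequence matches.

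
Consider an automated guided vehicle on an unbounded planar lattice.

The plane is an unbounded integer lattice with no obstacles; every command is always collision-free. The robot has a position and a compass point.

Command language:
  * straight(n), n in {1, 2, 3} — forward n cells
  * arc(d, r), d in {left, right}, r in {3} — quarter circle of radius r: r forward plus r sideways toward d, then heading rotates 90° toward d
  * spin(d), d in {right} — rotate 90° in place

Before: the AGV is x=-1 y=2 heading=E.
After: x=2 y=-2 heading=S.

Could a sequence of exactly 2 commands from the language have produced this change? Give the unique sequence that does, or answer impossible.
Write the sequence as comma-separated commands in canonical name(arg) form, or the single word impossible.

arc(right, 3), straight(1)

key: running straight(1) before arc(right, 3) would end elsewhere — order is forced
begin: x=-1 y=2 heading=E
1. arc(right, 3) → x=2 y=-1 heading=S
2. straight(1) → x=2 y=-2 heading=S
uniquely the one of 36 2-step routes that fits.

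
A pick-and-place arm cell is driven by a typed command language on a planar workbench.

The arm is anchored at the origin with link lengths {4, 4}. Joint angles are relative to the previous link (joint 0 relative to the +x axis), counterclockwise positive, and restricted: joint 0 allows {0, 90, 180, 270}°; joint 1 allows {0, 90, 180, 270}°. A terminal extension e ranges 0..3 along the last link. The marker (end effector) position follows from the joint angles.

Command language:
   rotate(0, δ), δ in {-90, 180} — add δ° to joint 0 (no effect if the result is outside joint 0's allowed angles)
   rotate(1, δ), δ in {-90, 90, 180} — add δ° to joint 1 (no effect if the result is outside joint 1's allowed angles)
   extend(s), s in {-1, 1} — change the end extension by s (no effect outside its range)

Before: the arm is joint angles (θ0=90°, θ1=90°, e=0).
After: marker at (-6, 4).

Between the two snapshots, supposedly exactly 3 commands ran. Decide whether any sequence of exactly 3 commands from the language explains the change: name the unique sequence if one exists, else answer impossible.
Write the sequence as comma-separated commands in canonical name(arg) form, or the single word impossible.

key: order matters: swapping extend(-1) and extend(1) lands elsewhere
t0: joint angles (θ0=90°, θ1=90°, e=0)
step 1 (extend(-1)): joint angles (θ0=90°, θ1=90°, e=0)
step 2 (extend(1)): joint angles (θ0=90°, θ1=90°, e=1)
step 3 (extend(1)): joint angles (θ0=90°, θ1=90°, e=2)
no other 3-command option fits: unique.

extend(-1), extend(1), extend(1)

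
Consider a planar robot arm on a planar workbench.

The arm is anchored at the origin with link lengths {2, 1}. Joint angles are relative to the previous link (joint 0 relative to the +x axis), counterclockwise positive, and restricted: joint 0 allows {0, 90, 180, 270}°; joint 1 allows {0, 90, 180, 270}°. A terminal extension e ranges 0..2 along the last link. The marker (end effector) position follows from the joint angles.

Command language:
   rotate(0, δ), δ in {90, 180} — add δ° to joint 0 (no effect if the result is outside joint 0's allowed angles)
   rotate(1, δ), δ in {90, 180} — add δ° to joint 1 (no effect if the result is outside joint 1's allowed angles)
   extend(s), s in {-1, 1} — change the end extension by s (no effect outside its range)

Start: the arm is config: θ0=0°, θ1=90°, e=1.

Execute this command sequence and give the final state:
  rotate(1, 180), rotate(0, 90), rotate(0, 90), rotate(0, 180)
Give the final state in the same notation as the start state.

begin: config: θ0=0°, θ1=90°, e=1
t=1 rotate(1, 180) ⇒ config: θ0=0°, θ1=270°, e=1
t=2 rotate(0, 90) ⇒ config: θ0=90°, θ1=270°, e=1
t=3 rotate(0, 90) ⇒ config: θ0=180°, θ1=270°, e=1
t=4 rotate(0, 180) ⇒ config: θ0=0°, θ1=270°, e=1

config: θ0=0°, θ1=270°, e=1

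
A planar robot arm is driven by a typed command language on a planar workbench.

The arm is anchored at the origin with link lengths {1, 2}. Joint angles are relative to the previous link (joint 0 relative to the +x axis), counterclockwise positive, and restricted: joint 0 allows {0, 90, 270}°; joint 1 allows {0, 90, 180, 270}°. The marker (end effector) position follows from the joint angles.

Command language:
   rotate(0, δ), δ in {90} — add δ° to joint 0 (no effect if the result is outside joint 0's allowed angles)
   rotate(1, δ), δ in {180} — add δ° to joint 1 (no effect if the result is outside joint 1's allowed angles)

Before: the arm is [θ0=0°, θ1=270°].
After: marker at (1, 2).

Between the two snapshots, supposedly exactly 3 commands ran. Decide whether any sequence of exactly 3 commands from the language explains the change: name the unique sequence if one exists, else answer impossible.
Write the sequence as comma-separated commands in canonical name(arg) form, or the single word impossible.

begin: [θ0=0°, θ1=270°]
[1] after rotate(1, 180): [θ0=0°, θ1=90°]
[2] after rotate(1, 180): [θ0=0°, θ1=270°]
[3] after rotate(1, 180): [θ0=0°, θ1=90°]
no other 3-command option fits: unique.

rotate(1, 180), rotate(1, 180), rotate(1, 180)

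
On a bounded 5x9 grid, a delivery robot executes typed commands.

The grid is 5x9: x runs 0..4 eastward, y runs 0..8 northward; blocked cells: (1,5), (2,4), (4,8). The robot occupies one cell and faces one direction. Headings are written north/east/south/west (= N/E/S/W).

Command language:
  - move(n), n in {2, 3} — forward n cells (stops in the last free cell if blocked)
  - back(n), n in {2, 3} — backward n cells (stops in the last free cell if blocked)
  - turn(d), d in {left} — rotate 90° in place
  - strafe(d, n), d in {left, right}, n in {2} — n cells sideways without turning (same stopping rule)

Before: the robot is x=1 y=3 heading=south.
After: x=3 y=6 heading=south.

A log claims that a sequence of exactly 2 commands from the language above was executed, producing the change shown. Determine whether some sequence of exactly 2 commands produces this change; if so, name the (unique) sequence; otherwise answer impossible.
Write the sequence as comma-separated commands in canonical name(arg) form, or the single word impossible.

strafe(left, 2), back(3)

key: heading stays S — no command in the sequence turns
from: x=1 y=3 heading=south
t=1 strafe(left, 2) ⇒ x=3 y=3 heading=south
t=2 back(3) ⇒ x=3 y=6 heading=south
uniquely the one of 49 2-step routes that fits.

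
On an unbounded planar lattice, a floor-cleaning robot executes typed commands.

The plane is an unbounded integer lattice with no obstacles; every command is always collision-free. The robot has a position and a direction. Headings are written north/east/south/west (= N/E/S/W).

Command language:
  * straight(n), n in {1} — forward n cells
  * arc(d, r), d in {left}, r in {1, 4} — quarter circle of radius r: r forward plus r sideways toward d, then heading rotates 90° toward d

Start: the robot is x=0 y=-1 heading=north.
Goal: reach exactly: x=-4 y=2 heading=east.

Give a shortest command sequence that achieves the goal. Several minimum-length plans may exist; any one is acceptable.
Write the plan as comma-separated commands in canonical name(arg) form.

straight(1), arc(left, 4), arc(left, 1), arc(left, 1)

t0: x=0 y=-1 heading=north
[1] after straight(1): x=0 y=0 heading=north
[2] after arc(left, 4): x=-4 y=4 heading=west
[3] after arc(left, 1): x=-5 y=3 heading=south
[4] after arc(left, 1): x=-4 y=2 heading=east
minimal: 4 command(s), checked below 4.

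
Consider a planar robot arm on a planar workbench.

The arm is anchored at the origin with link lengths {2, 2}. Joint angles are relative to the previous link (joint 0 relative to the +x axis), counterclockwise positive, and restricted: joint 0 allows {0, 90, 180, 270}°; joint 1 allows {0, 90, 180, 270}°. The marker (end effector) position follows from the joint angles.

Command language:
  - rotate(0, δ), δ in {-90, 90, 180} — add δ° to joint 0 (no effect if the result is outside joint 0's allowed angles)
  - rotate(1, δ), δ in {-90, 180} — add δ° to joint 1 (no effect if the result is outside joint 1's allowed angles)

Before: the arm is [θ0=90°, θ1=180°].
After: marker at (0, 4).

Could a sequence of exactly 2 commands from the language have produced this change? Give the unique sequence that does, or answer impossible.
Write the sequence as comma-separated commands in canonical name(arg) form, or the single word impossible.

rotate(1, -90), rotate(1, -90)

from: [θ0=90°, θ1=180°]
1. rotate(1, -90) → [θ0=90°, θ1=90°]
2. rotate(1, -90) → [θ0=90°, θ1=0°]
no rival 2-sequence matches.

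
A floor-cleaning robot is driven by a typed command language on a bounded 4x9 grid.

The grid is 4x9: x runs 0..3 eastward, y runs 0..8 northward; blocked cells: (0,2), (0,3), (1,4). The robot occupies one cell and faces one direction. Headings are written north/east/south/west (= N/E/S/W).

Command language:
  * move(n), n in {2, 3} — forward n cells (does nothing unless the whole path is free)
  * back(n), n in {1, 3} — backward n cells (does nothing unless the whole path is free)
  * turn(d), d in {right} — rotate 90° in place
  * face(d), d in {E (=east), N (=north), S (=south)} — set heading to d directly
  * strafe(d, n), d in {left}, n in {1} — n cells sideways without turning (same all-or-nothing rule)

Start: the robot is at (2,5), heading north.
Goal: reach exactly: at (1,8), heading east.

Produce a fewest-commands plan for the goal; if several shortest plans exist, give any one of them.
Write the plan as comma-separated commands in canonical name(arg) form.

begin: at (2,5), heading north
t=1 move(3) ⇒ at (2,8), heading north
t=2 turn(right) ⇒ at (2,8), heading east
t=3 back(1) ⇒ at (1,8), heading east
shorter routes all fall short; 3 is best.

move(3), turn(right), back(1)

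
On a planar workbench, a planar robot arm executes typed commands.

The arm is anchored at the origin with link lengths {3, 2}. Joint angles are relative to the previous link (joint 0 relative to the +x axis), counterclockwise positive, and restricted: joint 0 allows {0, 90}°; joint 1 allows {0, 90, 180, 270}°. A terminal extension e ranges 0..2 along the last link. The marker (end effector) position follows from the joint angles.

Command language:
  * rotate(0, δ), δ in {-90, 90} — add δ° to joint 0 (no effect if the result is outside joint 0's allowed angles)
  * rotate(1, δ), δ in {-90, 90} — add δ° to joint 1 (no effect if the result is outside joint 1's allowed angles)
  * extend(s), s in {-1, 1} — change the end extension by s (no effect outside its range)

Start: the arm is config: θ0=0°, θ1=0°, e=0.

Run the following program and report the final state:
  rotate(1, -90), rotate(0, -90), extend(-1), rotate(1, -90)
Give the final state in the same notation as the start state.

config: θ0=0°, θ1=180°, e=0

initial: config: θ0=0°, θ1=0°, e=0
1. rotate(1, -90) → config: θ0=0°, θ1=270°, e=0
2. rotate(0, -90) → config: θ0=0°, θ1=270°, e=0
3. extend(-1) → config: θ0=0°, θ1=270°, e=0
4. rotate(1, -90) → config: θ0=0°, θ1=180°, e=0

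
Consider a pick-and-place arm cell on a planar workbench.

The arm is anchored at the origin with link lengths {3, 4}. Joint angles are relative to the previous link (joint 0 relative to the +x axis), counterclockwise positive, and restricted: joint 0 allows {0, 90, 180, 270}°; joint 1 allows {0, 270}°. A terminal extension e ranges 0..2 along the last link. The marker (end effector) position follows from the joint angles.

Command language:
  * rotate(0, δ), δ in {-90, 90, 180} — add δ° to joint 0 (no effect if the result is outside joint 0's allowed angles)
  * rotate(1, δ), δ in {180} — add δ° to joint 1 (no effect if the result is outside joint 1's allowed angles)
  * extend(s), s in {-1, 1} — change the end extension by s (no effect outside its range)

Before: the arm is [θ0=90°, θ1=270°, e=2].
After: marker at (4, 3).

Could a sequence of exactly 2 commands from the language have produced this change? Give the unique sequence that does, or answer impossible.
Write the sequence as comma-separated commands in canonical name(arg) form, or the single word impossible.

extend(-1), extend(-1)

t0: [θ0=90°, θ1=270°, e=2]
t=1 extend(-1) ⇒ [θ0=90°, θ1=270°, e=1]
t=2 extend(-1) ⇒ [θ0=90°, θ1=270°, e=0]
uniquely the one of 36 2-step routes that fits.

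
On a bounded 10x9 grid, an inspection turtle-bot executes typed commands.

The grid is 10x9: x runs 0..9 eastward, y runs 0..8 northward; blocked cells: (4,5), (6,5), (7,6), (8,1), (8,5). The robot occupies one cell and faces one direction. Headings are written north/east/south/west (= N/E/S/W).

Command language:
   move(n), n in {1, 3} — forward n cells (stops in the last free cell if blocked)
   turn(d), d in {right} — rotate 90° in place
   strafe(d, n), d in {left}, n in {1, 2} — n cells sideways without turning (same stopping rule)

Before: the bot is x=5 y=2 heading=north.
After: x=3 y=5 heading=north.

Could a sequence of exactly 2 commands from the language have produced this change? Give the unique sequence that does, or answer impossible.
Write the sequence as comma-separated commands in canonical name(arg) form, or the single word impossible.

strafe(left, 2), move(3)

key: heading stays N — no command in the sequence turns
initial: x=5 y=2 heading=north
1. strafe(left, 2) → x=3 y=2 heading=north
2. move(3) → x=3 y=5 heading=north
no rival 2-sequence matches.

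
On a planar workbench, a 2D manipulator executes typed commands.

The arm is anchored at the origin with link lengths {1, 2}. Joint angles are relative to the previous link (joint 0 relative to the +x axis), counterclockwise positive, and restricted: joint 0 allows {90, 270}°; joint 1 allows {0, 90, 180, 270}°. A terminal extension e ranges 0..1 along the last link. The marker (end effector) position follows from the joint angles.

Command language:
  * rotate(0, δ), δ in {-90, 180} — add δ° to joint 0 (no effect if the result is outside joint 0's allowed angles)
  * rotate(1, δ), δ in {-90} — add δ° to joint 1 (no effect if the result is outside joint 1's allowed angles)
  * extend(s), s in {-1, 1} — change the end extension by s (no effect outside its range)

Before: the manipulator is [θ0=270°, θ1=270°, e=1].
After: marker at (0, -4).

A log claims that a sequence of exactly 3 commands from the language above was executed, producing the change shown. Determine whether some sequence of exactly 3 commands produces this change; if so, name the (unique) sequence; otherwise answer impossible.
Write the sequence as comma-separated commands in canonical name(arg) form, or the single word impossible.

t0: [θ0=270°, θ1=270°, e=1]
1. rotate(1, -90) → [θ0=270°, θ1=180°, e=1]
2. rotate(1, -90) → [θ0=270°, θ1=90°, e=1]
3. rotate(1, -90) → [θ0=270°, θ1=0°, e=1]
all 125 alternatives checked — unique.

rotate(1, -90), rotate(1, -90), rotate(1, -90)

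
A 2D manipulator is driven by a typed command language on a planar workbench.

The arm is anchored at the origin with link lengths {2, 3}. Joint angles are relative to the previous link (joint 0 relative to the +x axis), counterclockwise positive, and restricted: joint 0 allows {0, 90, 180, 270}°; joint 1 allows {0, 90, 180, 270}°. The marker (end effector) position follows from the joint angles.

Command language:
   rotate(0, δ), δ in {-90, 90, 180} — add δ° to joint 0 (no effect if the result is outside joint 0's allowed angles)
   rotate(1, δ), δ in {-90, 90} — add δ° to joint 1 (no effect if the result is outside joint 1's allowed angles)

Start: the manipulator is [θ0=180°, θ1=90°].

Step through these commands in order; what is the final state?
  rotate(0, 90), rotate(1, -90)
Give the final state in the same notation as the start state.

from: [θ0=180°, θ1=90°]
[1] after rotate(0, 90): [θ0=270°, θ1=90°]
[2] after rotate(1, -90): [θ0=270°, θ1=0°]

[θ0=270°, θ1=0°]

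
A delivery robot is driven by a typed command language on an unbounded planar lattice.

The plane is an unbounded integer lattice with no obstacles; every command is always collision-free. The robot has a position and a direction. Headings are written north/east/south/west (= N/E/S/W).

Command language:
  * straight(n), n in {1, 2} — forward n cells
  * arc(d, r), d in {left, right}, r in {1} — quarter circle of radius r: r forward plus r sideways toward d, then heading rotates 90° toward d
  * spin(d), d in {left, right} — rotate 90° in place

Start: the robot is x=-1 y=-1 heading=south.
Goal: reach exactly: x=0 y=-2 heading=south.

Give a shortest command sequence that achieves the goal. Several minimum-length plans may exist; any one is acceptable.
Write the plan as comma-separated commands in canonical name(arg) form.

arc(left, 1), spin(right)

from: x=-1 y=-1 heading=south
1. arc(left, 1) → x=0 y=-2 heading=east
2. spin(right) → x=0 y=-2 heading=south
no 1-step plan works, so 2 is optimal.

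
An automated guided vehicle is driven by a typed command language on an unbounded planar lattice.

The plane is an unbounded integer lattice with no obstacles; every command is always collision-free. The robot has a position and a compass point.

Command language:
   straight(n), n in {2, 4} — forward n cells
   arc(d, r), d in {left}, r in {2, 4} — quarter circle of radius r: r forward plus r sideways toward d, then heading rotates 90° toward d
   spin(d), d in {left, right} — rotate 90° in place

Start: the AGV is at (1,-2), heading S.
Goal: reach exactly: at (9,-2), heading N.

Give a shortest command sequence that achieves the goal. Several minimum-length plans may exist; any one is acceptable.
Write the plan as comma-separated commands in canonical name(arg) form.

start: at (1,-2), heading S
t=1 arc(left, 4) ⇒ at (5,-6), heading E
t=2 arc(left, 4) ⇒ at (9,-2), heading N
shorter routes all fall short; 2 is best.

arc(left, 4), arc(left, 4)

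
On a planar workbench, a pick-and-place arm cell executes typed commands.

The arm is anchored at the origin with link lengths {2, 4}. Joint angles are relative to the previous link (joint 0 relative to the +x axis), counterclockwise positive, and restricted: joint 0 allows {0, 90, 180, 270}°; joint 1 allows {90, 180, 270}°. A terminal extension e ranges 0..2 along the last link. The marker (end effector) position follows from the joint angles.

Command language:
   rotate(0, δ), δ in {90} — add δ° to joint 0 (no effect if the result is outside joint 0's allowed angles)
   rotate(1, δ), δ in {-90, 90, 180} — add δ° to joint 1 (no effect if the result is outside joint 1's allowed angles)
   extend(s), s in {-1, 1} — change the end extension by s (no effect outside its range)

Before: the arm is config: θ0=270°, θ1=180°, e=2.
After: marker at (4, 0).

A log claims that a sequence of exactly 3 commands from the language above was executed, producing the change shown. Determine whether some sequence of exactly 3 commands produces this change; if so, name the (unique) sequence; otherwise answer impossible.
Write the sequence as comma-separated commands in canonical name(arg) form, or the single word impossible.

rotate(0, 90), rotate(0, 90), rotate(0, 90)

begin: config: θ0=270°, θ1=180°, e=2
1. rotate(0, 90) → config: θ0=0°, θ1=180°, e=2
2. rotate(0, 90) → config: θ0=90°, θ1=180°, e=2
3. rotate(0, 90) → config: θ0=180°, θ1=180°, e=2
no other 3-command option fits: unique.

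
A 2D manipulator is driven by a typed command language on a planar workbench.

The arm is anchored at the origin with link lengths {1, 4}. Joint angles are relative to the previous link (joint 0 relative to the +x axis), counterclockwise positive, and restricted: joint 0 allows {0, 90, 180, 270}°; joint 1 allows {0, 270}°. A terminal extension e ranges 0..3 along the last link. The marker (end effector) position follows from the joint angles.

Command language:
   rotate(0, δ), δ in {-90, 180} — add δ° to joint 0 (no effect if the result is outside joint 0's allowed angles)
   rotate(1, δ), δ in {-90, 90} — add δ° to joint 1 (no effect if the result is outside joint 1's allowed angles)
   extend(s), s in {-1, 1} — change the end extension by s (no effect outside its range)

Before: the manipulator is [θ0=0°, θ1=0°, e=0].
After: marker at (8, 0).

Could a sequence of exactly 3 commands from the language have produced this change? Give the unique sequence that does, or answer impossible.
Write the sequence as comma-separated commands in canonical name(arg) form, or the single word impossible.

from: [θ0=0°, θ1=0°, e=0]
step 1 (extend(1)): [θ0=0°, θ1=0°, e=1]
step 2 (extend(1)): [θ0=0°, θ1=0°, e=2]
step 3 (extend(1)): [θ0=0°, θ1=0°, e=3]
no rival 3-sequence matches.

extend(1), extend(1), extend(1)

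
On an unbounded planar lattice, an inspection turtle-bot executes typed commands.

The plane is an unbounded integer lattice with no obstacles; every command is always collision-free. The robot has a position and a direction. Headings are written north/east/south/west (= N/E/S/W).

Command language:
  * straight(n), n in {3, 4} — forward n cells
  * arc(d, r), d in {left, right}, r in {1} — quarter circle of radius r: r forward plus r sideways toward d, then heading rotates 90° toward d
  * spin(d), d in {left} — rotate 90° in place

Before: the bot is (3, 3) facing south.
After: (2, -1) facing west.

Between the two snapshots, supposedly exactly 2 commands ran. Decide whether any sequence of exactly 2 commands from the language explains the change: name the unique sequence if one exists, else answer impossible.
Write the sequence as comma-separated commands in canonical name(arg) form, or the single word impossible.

key: cell and facing (now W) both changed — the 2 commands mix motion and turning
initial: (3, 3) facing south
step 1 (straight(3)): (3, 0) facing south
step 2 (arc(right, 1)): (2, -1) facing west
all 25 alternatives checked — unique.

straight(3), arc(right, 1)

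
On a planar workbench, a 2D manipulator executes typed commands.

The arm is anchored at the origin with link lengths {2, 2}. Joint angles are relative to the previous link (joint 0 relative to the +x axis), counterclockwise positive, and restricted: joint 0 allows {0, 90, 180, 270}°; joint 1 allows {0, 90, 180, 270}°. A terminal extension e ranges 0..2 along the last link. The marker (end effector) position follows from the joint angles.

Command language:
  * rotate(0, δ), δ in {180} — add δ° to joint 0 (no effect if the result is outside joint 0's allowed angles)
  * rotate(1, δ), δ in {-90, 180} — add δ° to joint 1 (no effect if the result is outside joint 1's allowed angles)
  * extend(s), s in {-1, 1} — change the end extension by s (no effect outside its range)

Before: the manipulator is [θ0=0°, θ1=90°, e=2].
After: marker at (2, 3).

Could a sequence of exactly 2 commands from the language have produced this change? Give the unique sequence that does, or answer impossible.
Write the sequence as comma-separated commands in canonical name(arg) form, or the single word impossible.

key: order matters: swapping extend(1) and extend(-1) lands elsewhere
begin: [θ0=0°, θ1=90°, e=2]
step 1 (extend(1)): [θ0=0°, θ1=90°, e=2]
step 2 (extend(-1)): [θ0=0°, θ1=90°, e=1]
uniquely the one of 25 2-step routes that fits.

extend(1), extend(-1)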